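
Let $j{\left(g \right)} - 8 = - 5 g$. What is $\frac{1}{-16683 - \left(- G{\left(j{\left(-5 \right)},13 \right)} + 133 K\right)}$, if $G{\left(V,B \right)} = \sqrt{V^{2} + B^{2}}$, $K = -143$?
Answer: $\frac{1168}{2727819} - \frac{\sqrt{1258}}{5455638} \approx 0.00042168$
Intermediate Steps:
$j{\left(g \right)} = 8 - 5 g$
$G{\left(V,B \right)} = \sqrt{B^{2} + V^{2}}$
$\frac{1}{-16683 - \left(- G{\left(j{\left(-5 \right)},13 \right)} + 133 K\right)} = \frac{1}{-16683 + \left(\sqrt{13^{2} + \left(8 - -25\right)^{2}} - -19019\right)} = \frac{1}{-16683 + \left(\sqrt{169 + \left(8 + 25\right)^{2}} + 19019\right)} = \frac{1}{-16683 + \left(\sqrt{169 + 33^{2}} + 19019\right)} = \frac{1}{-16683 + \left(\sqrt{169 + 1089} + 19019\right)} = \frac{1}{-16683 + \left(\sqrt{1258} + 19019\right)} = \frac{1}{-16683 + \left(19019 + \sqrt{1258}\right)} = \frac{1}{2336 + \sqrt{1258}}$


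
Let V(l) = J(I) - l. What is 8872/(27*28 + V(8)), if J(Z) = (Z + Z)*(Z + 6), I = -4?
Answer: 2218/183 ≈ 12.120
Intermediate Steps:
J(Z) = 2*Z*(6 + Z) (J(Z) = (2*Z)*(6 + Z) = 2*Z*(6 + Z))
V(l) = -16 - l (V(l) = 2*(-4)*(6 - 4) - l = 2*(-4)*2 - l = -16 - l)
8872/(27*28 + V(8)) = 8872/(27*28 + (-16 - 1*8)) = 8872/(756 + (-16 - 8)) = 8872/(756 - 24) = 8872/732 = 8872*(1/732) = 2218/183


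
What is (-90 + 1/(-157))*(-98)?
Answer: 1384838/157 ≈ 8820.6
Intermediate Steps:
(-90 + 1/(-157))*(-98) = (-90 - 1/157)*(-98) = -14131/157*(-98) = 1384838/157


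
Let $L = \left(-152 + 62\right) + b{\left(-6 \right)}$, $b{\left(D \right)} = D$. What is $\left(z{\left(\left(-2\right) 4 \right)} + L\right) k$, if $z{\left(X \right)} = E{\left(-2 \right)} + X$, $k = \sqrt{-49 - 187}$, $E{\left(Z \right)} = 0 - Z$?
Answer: $- 204 i \sqrt{59} \approx - 1567.0 i$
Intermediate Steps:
$E{\left(Z \right)} = - Z$
$k = 2 i \sqrt{59}$ ($k = \sqrt{-236} = 2 i \sqrt{59} \approx 15.362 i$)
$L = -96$ ($L = \left(-152 + 62\right) - 6 = -90 - 6 = -96$)
$z{\left(X \right)} = 2 + X$ ($z{\left(X \right)} = \left(-1\right) \left(-2\right) + X = 2 + X$)
$\left(z{\left(\left(-2\right) 4 \right)} + L\right) k = \left(\left(2 - 8\right) - 96\right) 2 i \sqrt{59} = \left(-6 - 96\right) 2 i \sqrt{59} = - 102 \cdot 2 i \sqrt{59} = - 204 i \sqrt{59}$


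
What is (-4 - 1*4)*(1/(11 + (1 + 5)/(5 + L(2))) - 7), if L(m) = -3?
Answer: 388/7 ≈ 55.429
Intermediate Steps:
(-4 - 1*4)*(1/(11 + (1 + 5)/(5 + L(2))) - 7) = (-4 - 1*4)*(1/(11 + (1 + 5)/(5 - 3)) - 7) = (-4 - 4)*(1/(11 + 6/2) - 7) = -8*(1/(11 + 6*(1/2)) - 7) = -8*(1/(11 + 3) - 7) = -8*(1/14 - 7) = -8*(-97/14) = 388/7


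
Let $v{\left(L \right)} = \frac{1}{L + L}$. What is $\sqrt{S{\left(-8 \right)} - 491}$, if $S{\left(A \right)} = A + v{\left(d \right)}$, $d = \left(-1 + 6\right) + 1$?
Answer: $\frac{i \sqrt{17961}}{6} \approx 22.336 i$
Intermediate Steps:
$d = 6$ ($d = 5 + 1 = 6$)
$v{\left(L \right)} = \frac{1}{2 L}$
$S{\left(A \right)} = \frac{1}{12} + A$ ($S{\left(A \right)} = A + \frac{1}{2 \cdot 6} = A + \frac{1}{2} \cdot \frac{1}{6} = A + \frac{1}{12} = \frac{1}{12} + A$)
$\sqrt{S{\left(-8 \right)} - 491} = \sqrt{\left(\frac{1}{12} - 8\right) - 491} = \sqrt{- \frac{95}{12} - 491} = \sqrt{- \frac{5987}{12}} = \frac{i \sqrt{17961}}{6}$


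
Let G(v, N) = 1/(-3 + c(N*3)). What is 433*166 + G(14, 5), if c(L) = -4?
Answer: 503145/7 ≈ 71878.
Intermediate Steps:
G(v, N) = -1/7 (G(v, N) = 1/(-3 - 4) = 1/(-7) = -1/7)
433*166 + G(14, 5) = 433*166 - 1/7 = 71878 - 1/7 = 503145/7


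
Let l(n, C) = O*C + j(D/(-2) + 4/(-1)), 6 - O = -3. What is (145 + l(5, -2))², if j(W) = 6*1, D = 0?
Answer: 17689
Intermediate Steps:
O = 9 (O = 6 - 1*(-3) = 6 + 3 = 9)
j(W) = 6
l(n, C) = 6 + 9*C (l(n, C) = 9*C + 6 = 6 + 9*C)
(145 + l(5, -2))² = (145 + (6 + 9*(-2)))² = (145 + (6 - 18))² = (145 - 12)² = 133² = 17689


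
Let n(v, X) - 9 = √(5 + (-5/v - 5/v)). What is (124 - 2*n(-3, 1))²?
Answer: 33808/3 - 2120*√3/3 ≈ 10045.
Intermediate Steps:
n(v, X) = 9 + √(5 - 10/v) (n(v, X) = 9 + √(5 + (-5/v - 5/v)) = 9 + √(5 - 10/v))
(124 - 2*n(-3, 1))² = (124 - 2*(9 + √5*√((-2 - 3)/(-3))))² = (124 - 2*(9 + √5*√(-⅓*(-5))))² = (124 - 2*(9 + √5*√(5/3)))² = (124 - 2*(9 + √5*(√15/3)))² = (124 - 2*(9 + 5*√3/3))² = (124 + (-18 - 10*√3/3))² = (106 - 10*√3/3)²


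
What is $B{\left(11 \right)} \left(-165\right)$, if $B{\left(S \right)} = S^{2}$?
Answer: $-19965$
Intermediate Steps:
$B{\left(11 \right)} \left(-165\right) = 11^{2} \left(-165\right) = 121 \left(-165\right) = -19965$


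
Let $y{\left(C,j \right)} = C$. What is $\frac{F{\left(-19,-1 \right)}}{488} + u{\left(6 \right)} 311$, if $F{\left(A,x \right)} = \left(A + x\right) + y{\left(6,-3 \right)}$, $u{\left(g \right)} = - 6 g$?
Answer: $- \frac{2731831}{244} \approx -11196.0$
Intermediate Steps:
$F{\left(A,x \right)} = 6 + A + x$ ($F{\left(A,x \right)} = \left(A + x\right) + 6 = 6 + A + x$)
$\frac{F{\left(-19,-1 \right)}}{488} + u{\left(6 \right)} 311 = \frac{6 - 19 - 1}{488} + \left(-6\right) 6 \cdot 311 = \left(-14\right) \frac{1}{488} - 11196 = - \frac{7}{244} - 11196 = - \frac{2731831}{244}$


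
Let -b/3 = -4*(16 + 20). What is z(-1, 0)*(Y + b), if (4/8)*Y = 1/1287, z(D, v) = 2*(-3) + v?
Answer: -1111972/429 ≈ -2592.0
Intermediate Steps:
z(D, v) = -6 + v
Y = 2/1287 ≈ 0.0015540
b = 432 (b = -(-12)*(16 + 20) = -(-12)*36 = -3*(-144) = 432)
z(-1, 0)*(Y + b) = (-6 + 0)*(2/1287 + 432) = -6*555986/1287 = -1111972/429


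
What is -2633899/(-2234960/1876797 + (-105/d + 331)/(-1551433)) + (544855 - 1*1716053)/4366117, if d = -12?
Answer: 1471849344122384243950198/665574395138520941 ≈ 2.2114e+6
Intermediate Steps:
-2633899/(-2234960/1876797 + (-105/d + 331)/(-1551433)) + (544855 - 1*1716053)/4366117 = -2633899/(-2234960/1876797 + (-105/(-12) + 331)/(-1551433)) + (544855 - 1*1716053)/4366117 = -2633899/(-2234960*1/1876797 + (-1/12*(-105) + 331)*(-1/1551433)) + (544855 - 1716053)*(1/4366117) = -2633899/(-171920/144369 + (35/4 + 331)*(-1/1551433)) - 1171198*1/4366117 = -2633899/(-171920/144369 + (1359/4)*(-1/1551433)) - 167314/623731 = -2633899/(-171920/144369 - 1359/6205732) - 167314/623731 = -2633899/(-1067085642911/895915323108) - 167314/623731 = -2633899*(-895915323108/1067085642911) - 167314/623731 = 2359750473618838092/1067085642911 - 167314/623731 = 1471849344122384243950198/665574395138520941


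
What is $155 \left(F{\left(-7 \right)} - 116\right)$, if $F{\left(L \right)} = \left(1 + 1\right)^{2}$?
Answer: $-17360$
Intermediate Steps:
$F{\left(L \right)} = 4$ ($F{\left(L \right)} = 2^{2} = 4$)
$155 \left(F{\left(-7 \right)} - 116\right) = 155 \left(4 - 116\right) = 155 \left(-112\right) = -17360$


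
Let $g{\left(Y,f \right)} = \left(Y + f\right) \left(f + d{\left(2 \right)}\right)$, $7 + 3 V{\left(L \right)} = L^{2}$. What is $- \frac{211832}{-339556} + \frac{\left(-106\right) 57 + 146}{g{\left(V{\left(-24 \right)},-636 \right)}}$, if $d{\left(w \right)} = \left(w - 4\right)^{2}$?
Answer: $\frac{5414260619}{8979643309} \approx 0.60295$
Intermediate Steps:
$d{\left(w \right)} = \left(-4 + w\right)^{2}$
$V{\left(L \right)} = - \frac{7}{3} + \frac{L^{2}}{3}$
$g{\left(Y,f \right)} = \left(4 + f\right) \left(Y + f\right)$ ($g{\left(Y,f \right)} = \left(Y + f\right) \left(f + \left(-4 + 2\right)^{2}\right) = \left(Y + f\right) \left(f + \left(-2\right)^{2}\right) = \left(Y + f\right) \left(f + 4\right) = \left(Y + f\right) \left(4 + f\right) = \left(4 + f\right) \left(Y + f\right)$)
$- \frac{211832}{-339556} + \frac{\left(-106\right) 57 + 146}{g{\left(V{\left(-24 \right)},-636 \right)}} = - \frac{211832}{-339556} + \frac{\left(-106\right) 57 + 146}{\left(-636\right)^{2} + 4 \left(- \frac{7}{3} + \frac{\left(-24\right)^{2}}{3}\right) + 4 \left(-636\right) + \left(- \frac{7}{3} + \frac{\left(-24\right)^{2}}{3}\right) \left(-636\right)} = \left(-211832\right) \left(- \frac{1}{339556}\right) + \frac{-6042 + 146}{404496 + 4 \left(- \frac{7}{3} + \frac{1}{3} \cdot 576\right) - 2544 + \left(- \frac{7}{3} + \frac{1}{3} \cdot 576\right) \left(-636\right)} = \frac{52958}{84889} - \frac{5896}{404496 + 4 \left(- \frac{7}{3} + 192\right) - 2544 + \left(- \frac{7}{3} + 192\right) \left(-636\right)} = \frac{52958}{84889} - \frac{5896}{404496 + 4 \cdot \frac{569}{3} - 2544 + \frac{569}{3} \left(-636\right)} = \frac{52958}{84889} - \frac{5896}{404496 + \frac{2276}{3} - 2544 - 120628} = \frac{52958}{84889} - \frac{5896}{\frac{846248}{3}} = \frac{52958}{84889} - \frac{2211}{105781} = \frac{5414260619}{8979643309}$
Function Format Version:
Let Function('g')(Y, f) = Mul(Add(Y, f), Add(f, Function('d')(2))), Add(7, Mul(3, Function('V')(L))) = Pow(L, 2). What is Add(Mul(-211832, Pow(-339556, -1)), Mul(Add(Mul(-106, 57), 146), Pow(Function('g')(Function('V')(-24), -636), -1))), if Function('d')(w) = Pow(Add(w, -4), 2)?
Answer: Rational(5414260619, 8979643309) ≈ 0.60295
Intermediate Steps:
Function('d')(w) = Pow(Add(-4, w), 2)
Function('V')(L) = Add(Rational(-7, 3), Mul(Rational(1, 3), Pow(L, 2)))
Function('g')(Y, f) = Mul(Add(4, f), Add(Y, f)) (Function('g')(Y, f) = Mul(Add(Y, f), Add(f, Pow(Add(-4, 2), 2))) = Mul(Add(Y, f), Add(f, Pow(-2, 2))) = Mul(Add(Y, f), Add(f, 4)) = Mul(Add(Y, f), Add(4, f)) = Mul(Add(4, f), Add(Y, f)))
Add(Mul(-211832, Pow(-339556, -1)), Mul(Add(Mul(-106, 57), 146), Pow(Function('g')(Function('V')(-24), -636), -1))) = Add(Mul(-211832, Pow(-339556, -1)), Mul(Add(Mul(-106, 57), 146), Pow(Add(Pow(-636, 2), Mul(4, Add(Rational(-7, 3), Mul(Rational(1, 3), Pow(-24, 2)))), Mul(4, -636), Mul(Add(Rational(-7, 3), Mul(Rational(1, 3), Pow(-24, 2))), -636)), -1))) = Add(Mul(-211832, Rational(-1, 339556)), Mul(Add(-6042, 146), Pow(Add(404496, Mul(4, Add(Rational(-7, 3), Mul(Rational(1, 3), 576))), -2544, Mul(Add(Rational(-7, 3), Mul(Rational(1, 3), 576)), -636)), -1))) = Add(Rational(52958, 84889), Mul(-5896, Pow(Add(404496, Mul(4, Add(Rational(-7, 3), 192)), -2544, Mul(Add(Rational(-7, 3), 192), -636)), -1))) = Add(Rational(52958, 84889), Mul(-5896, Pow(Add(404496, Mul(4, Rational(569, 3)), -2544, Mul(Rational(569, 3), -636)), -1))) = Add(Rational(52958, 84889), Mul(-5896, Pow(Add(404496, Rational(2276, 3), -2544, -120628), -1))) = Add(Rational(52958, 84889), Mul(-5896, Pow(Rational(846248, 3), -1))) = Add(Rational(52958, 84889), Mul(-5896, Rational(3, 846248))) = Add(Rational(52958, 84889), Rational(-2211, 105781)) = Rational(5414260619, 8979643309)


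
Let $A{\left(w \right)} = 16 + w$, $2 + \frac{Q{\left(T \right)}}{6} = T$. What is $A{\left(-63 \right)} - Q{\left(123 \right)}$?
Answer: $-773$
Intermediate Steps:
$Q{\left(T \right)} = -12 + 6 T$
$A{\left(-63 \right)} - Q{\left(123 \right)} = \left(16 - 63\right) - \left(-12 + 6 \cdot 123\right) = -47 - \left(-12 + 738\right) = -47 - 726 = -773$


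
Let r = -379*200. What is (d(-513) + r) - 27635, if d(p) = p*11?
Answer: -109078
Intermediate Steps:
r = -75800
d(p) = 11*p
(d(-513) + r) - 27635 = (11*(-513) - 75800) - 27635 = (-5643 - 75800) - 27635 = -81443 - 27635 = -109078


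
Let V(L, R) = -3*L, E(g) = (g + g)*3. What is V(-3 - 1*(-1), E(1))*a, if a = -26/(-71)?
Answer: 156/71 ≈ 2.1972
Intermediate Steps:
E(g) = 6*g (E(g) = (2*g)*3 = 6*g)
a = 26/71 (a = -26*(-1/71) = 26/71 ≈ 0.36620)
V(-3 - 1*(-1), E(1))*a = -3*(-3 - 1*(-1))*(26/71) = -3*(-3 + 1)*(26/71) = -3*(-2)*(26/71) = 6*(26/71) = 156/71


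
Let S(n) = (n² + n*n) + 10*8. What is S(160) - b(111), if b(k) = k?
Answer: 51169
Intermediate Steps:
S(n) = 80 + 2*n² (S(n) = (n² + n²) + 80 = 2*n² + 80 = 80 + 2*n²)
S(160) - b(111) = (80 + 2*160²) - 1*111 = (80 + 2*25600) - 111 = (80 + 51200) - 111 = 51280 - 111 = 51169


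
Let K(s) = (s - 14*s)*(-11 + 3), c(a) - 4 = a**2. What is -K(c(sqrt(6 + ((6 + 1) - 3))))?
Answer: -1456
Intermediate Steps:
c(a) = 4 + a**2
K(s) = 104*s (K(s) = -13*s*(-8) = 104*s)
-K(c(sqrt(6 + ((6 + 1) - 3)))) = -104*(4 + (sqrt(6 + ((6 + 1) - 3)))**2) = -104*(4 + (sqrt(6 + (7 - 3)))**2) = -104*(4 + (sqrt(6 + 4))**2) = -104*(4 + (sqrt(10))**2) = -104*(4 + 10) = -104*14 = -1*1456 = -1456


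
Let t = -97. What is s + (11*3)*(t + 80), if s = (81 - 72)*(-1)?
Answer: -570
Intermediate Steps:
s = -9 (s = 9*(-1) = -9)
s + (11*3)*(t + 80) = -9 + (11*3)*(-97 + 80) = -9 + 33*(-17) = -9 - 561 = -570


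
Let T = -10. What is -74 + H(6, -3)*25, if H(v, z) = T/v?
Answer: -347/3 ≈ -115.67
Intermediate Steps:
H(v, z) = -10/v
-74 + H(6, -3)*25 = -74 - 10/6*25 = -74 - 10*⅙*25 = -74 - 5/3*25 = -74 - 125/3 = -347/3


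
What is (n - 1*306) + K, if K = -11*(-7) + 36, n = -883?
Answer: -1076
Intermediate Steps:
K = 113 (K = 77 + 36 = 113)
(n - 1*306) + K = (-883 - 1*306) + 113 = (-883 - 306) + 113 = -1189 + 113 = -1076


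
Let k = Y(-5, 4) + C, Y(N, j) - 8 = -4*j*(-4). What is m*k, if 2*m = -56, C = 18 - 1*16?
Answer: -2072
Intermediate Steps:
Y(N, j) = 8 + 16*j (Y(N, j) = 8 - 4*j*(-4) = 8 + 16*j)
C = 2 (C = 18 - 16 = 2)
m = -28 (m = (½)*(-56) = -28)
k = 74 (k = (8 + 16*4) + 2 = (8 + 64) + 2 = 72 + 2 = 74)
m*k = -28*74 = -2072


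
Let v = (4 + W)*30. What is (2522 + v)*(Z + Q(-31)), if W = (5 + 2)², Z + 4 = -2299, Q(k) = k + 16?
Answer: -9531616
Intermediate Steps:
Q(k) = 16 + k
Z = -2303 (Z = -4 - 2299 = -2303)
W = 49 (W = 7² = 49)
v = 1590 (v = (4 + 49)*30 = 53*30 = 1590)
(2522 + v)*(Z + Q(-31)) = (2522 + 1590)*(-2303 + (16 - 31)) = 4112*(-2303 - 15) = 4112*(-2318) = -9531616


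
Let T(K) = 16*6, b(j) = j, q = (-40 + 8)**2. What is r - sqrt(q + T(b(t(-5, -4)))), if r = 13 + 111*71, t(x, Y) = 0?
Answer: 7894 - 4*sqrt(70) ≈ 7860.5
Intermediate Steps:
q = 1024 (q = (-32)**2 = 1024)
T(K) = 96
r = 7894 (r = 13 + 7881 = 7894)
r - sqrt(q + T(b(t(-5, -4)))) = 7894 - sqrt(1024 + 96) = 7894 - sqrt(1120) = 7894 - 4*sqrt(70)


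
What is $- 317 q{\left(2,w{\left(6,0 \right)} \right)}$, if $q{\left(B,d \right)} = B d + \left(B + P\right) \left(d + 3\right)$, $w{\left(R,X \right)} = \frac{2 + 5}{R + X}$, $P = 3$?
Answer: $- \frac{44063}{6} \approx -7343.8$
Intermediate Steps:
$w{\left(R,X \right)} = \frac{7}{R + X}$
$q{\left(B,d \right)} = B d + \left(3 + B\right) \left(3 + d\right)$ ($q{\left(B,d \right)} = B d + \left(B + 3\right) \left(d + 3\right) = B d + \left(3 + B\right) \left(3 + d\right)$)
$- 317 q{\left(2,w{\left(6,0 \right)} \right)} = - 317 \left(9 + 3 \cdot 2 + 3 \frac{7}{6 + 0} + 2 \cdot 2 \frac{7}{6 + 0}\right) = - 317 \left(9 + 6 + 3 \cdot \frac{7}{6} + 2 \cdot 2 \cdot \frac{7}{6}\right) = - 317 \left(9 + 6 + \frac{7}{2} + \frac{14}{3}\right) = \left(-317\right) \frac{139}{6} = - \frac{44063}{6}$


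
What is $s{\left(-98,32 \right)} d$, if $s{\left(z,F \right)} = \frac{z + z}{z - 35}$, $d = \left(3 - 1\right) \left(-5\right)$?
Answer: $- \frac{280}{19} \approx -14.737$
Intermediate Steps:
$d = -10$ ($d = 2 \left(-5\right) = -10$)
$s{\left(z,F \right)} = \frac{2 z}{-35 + z}$
$s{\left(-98,32 \right)} d = 2 \left(-98\right) \frac{1}{-35 - 98} \left(-10\right) = 2 \left(-98\right) \frac{1}{-133} \left(-10\right) = 2 \left(-98\right) \left(- \frac{1}{133}\right) \left(-10\right) = \frac{28}{19} \left(-10\right) = - \frac{280}{19}$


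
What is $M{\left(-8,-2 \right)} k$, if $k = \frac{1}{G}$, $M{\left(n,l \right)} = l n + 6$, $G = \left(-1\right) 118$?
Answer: $- \frac{11}{59} \approx -0.18644$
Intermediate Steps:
$G = -118$
$M{\left(n,l \right)} = 6 + l n$
$k = - \frac{1}{118}$ ($k = \frac{1}{-118} = - \frac{1}{118} \approx -0.0084746$)
$M{\left(-8,-2 \right)} k = \left(6 - -16\right) \left(- \frac{1}{118}\right) = \left(6 + 16\right) \left(- \frac{1}{118}\right) = 22 \left(- \frac{1}{118}\right) = - \frac{11}{59}$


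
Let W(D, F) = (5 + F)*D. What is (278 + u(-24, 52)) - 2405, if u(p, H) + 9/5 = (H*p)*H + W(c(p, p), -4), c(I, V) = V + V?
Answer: -335364/5 ≈ -67073.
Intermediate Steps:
c(I, V) = 2*V
W(D, F) = D*(5 + F)
u(p, H) = -9/5 + 2*p + p*H² (u(p, H) = -9/5 + ((H*p)*H + (2*p)*(5 - 4)) = -9/5 + (p*H² + (2*p)*1) = -9/5 + (p*H² + 2*p) = -9/5 + (2*p + p*H²) = -9/5 + 2*p + p*H²)
(278 + u(-24, 52)) - 2405 = (278 + (-9/5 + 2*(-24) - 24*52²)) - 2405 = (278 + (-9/5 - 48 - 24*2704)) - 2405 = (278 + (-9/5 - 48 - 64896)) - 2405 = (278 - 324729/5) - 2405 = -323339/5 - 2405 = -335364/5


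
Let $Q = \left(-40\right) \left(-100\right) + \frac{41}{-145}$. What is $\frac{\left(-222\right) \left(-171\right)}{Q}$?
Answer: $\frac{5504490}{579959} \approx 9.4912$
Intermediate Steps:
$Q = \frac{579959}{145}$ ($Q = 4000 + 41 \left(- \frac{1}{145}\right) = 4000 - \frac{41}{145} = \frac{579959}{145} \approx 3999.7$)
$\frac{\left(-222\right) \left(-171\right)}{Q} = \frac{\left(-222\right) \left(-171\right)}{\frac{579959}{145}} = 37962 \cdot \frac{145}{579959} = \frac{5504490}{579959}$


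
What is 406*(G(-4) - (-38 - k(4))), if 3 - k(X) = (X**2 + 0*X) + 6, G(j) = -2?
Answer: 6902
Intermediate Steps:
k(X) = -3 - X**2 (k(X) = 3 - ((X**2 + 0*X) + 6) = 3 - ((X**2 + 0) + 6) = 3 - (X**2 + 6) = 3 - (6 + X**2) = 3 + (-6 - X**2) = -3 - X**2)
406*(G(-4) - (-38 - k(4))) = 406*(-2 - (-38 - (-3 - 1*4**2))) = 406*(-2 - (-38 - (-3 - 1*16))) = 406*(-2 - (-38 - (-3 - 16))) = 406*(-2 - (-38 - 1*(-19))) = 406*(-2 - (-38 + 19)) = 406*(-2 - 1*(-19)) = 406*(-2 + 19) = 406*17 = 6902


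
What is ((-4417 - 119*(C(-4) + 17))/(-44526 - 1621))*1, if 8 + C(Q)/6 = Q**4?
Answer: 183512/46147 ≈ 3.9767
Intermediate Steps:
C(Q) = -48 + 6*Q**4
((-4417 - 119*(C(-4) + 17))/(-44526 - 1621))*1 = ((-4417 - 119*((-48 + 6*(-4)**4) + 17))/(-44526 - 1621))*1 = ((-4417 - 119*((-48 + 6*256) + 17))/(-46147))*1 = ((-4417 - 119*((-48 + 1536) + 17))*(-1/46147))*1 = ((-4417 - 119*(1488 + 17))*(-1/46147))*1 = ((-4417 - 119*1505)*(-1/46147))*1 = ((-4417 - 179095)*(-1/46147))*1 = -183512*(-1/46147)*1 = (183512/46147)*1 = 183512/46147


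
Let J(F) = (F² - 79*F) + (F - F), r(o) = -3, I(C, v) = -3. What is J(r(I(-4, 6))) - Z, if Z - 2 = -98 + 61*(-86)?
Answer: 5588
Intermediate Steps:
Z = -5342 (Z = 2 + (-98 + 61*(-86)) = 2 + (-98 - 5246) = 2 - 5344 = -5342)
J(F) = F² - 79*F (J(F) = (F² - 79*F) + 0 = F² - 79*F)
J(r(I(-4, 6))) - Z = -3*(-79 - 3) - 1*(-5342) = -3*(-82) + 5342 = 246 + 5342 = 5588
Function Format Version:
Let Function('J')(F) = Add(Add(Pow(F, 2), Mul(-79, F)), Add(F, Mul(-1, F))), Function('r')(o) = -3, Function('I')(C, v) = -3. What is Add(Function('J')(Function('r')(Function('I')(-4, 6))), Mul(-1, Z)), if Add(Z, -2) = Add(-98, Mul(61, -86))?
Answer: 5588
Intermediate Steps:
Z = -5342 (Z = Add(2, Add(-98, Mul(61, -86))) = Add(2, Add(-98, -5246)) = Add(2, -5344) = -5342)
Function('J')(F) = Add(Pow(F, 2), Mul(-79, F)) (Function('J')(F) = Add(Add(Pow(F, 2), Mul(-79, F)), 0) = Add(Pow(F, 2), Mul(-79, F)))
Add(Function('J')(Function('r')(Function('I')(-4, 6))), Mul(-1, Z)) = Add(Mul(-3, Add(-79, -3)), Mul(-1, -5342)) = Add(Mul(-3, -82), 5342) = Add(246, 5342) = 5588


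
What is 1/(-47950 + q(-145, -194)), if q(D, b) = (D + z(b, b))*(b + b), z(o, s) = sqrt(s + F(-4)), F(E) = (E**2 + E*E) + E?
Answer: 4155/47023202 + 97*I*sqrt(166)/23511601 ≈ 8.8361e-5 + 5.3155e-5*I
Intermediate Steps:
F(E) = E + 2*E**2 (F(E) = (E**2 + E**2) + E = 2*E**2 + E = E + 2*E**2)
z(o, s) = sqrt(28 + s) (z(o, s) = sqrt(s - 4*(1 + 2*(-4))) = sqrt(s - 4*(1 - 8)) = sqrt(s - 4*(-7)) = sqrt(s + 28) = sqrt(28 + s))
q(D, b) = 2*b*(D + sqrt(28 + b)) (q(D, b) = (D + sqrt(28 + b))*(b + b) = (D + sqrt(28 + b))*(2*b) = 2*b*(D + sqrt(28 + b)))
1/(-47950 + q(-145, -194)) = 1/(-47950 + 2*(-194)*(-145 + sqrt(28 - 194))) = 1/(-47950 + 2*(-194)*(-145 + sqrt(-166))) = 1/(-47950 + 2*(-194)*(-145 + I*sqrt(166))) = 1/(-47950 + (56260 - 388*I*sqrt(166))) = 1/(8310 - 388*I*sqrt(166))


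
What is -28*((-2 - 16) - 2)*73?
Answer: 40880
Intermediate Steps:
-28*((-2 - 16) - 2)*73 = -28*(-18 - 2)*73 = -28*(-20)*73 = 560*73 = 40880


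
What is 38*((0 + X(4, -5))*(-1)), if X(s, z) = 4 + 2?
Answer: -228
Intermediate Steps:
X(s, z) = 6
38*((0 + X(4, -5))*(-1)) = 38*((0 + 6)*(-1)) = 38*(6*(-1)) = 38*(-6) = -228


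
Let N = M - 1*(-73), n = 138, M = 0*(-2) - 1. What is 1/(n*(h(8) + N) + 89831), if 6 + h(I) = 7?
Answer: 1/99905 ≈ 1.0010e-5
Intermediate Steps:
h(I) = 1 (h(I) = -6 + 7 = 1)
M = -1 (M = 0 - 1 = -1)
N = 72 (N = -1 - 1*(-73) = -1 + 73 = 72)
1/(n*(h(8) + N) + 89831) = 1/(138*(1 + 72) + 89831) = 1/(138*73 + 89831) = 1/(10074 + 89831) = 1/99905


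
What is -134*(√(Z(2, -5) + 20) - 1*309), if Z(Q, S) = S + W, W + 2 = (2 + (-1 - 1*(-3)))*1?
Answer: 41406 - 134*√17 ≈ 40854.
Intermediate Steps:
W = 2 (W = -2 + (2 + (-1 - 1*(-3)))*1 = -2 + (2 + (-1 + 3))*1 = -2 + (2 + 2)*1 = -2 + 4*1 = -2 + 4 = 2)
Z(Q, S) = 2 + S (Z(Q, S) = S + 2 = 2 + S)
-134*(√(Z(2, -5) + 20) - 1*309) = -134*(√((2 - 5) + 20) - 1*309) = -134*(√(-3 + 20) - 309) = -134*(√17 - 309) = -134*(-309 + √17) = 41406 - 134*√17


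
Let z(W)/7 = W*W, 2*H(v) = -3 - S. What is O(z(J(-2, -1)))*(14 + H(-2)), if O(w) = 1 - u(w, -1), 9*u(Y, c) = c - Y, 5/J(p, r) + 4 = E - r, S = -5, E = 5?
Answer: 1075/12 ≈ 89.583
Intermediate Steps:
J(p, r) = 5/(1 - r) (J(p, r) = 5/(-4 + (5 - r)) = 5/(1 - r))
u(Y, c) = -Y/9 + c/9 (u(Y, c) = (c - Y)/9 = -Y/9 + c/9)
H(v) = 1 (H(v) = (-3 - 1*(-5))/2 = (-3 + 5)/2 = (½)*2 = 1)
z(W) = 7*W² (z(W) = 7*(W*W) = 7*W²)
O(w) = 10/9 + w/9 (O(w) = 1 - (-w/9 + (⅑)*(-1)) = 1 - (-w/9 - ⅑) = 1 - (-⅑ - w/9) = 1 + (⅑ + w/9) = 10/9 + w/9)
O(z(J(-2, -1)))*(14 + H(-2)) = (10/9 + (7*(-5/(-1 - 1))²)/9)*(14 + 1) = (10/9 + (7*(-5/(-2))²)/9)*15 = (10/9 + (7*(-5*(-½))²)/9)*15 = (10/9 + (7*(5/2)²)/9)*15 = (10/9 + (7*(25/4))/9)*15 = (10/9 + (⅑)*(175/4))*15 = (10/9 + 175/36)*15 = (215/36)*15 = 1075/12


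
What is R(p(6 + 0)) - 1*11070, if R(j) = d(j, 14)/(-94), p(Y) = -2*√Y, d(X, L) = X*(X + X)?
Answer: -520314/47 ≈ -11071.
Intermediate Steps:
d(X, L) = 2*X² (d(X, L) = X*(2*X) = 2*X²)
R(j) = -j²/47 (R(j) = (2*j²)/(-94) = (2*j²)*(-1/94) = -j²/47)
R(p(6 + 0)) - 1*11070 = -(-2*√(6 + 0))²/47 - 1*11070 = -(-2*√6)²/47 - 11070 = -1/47*24 - 11070 = -24/47 - 11070 = -520314/47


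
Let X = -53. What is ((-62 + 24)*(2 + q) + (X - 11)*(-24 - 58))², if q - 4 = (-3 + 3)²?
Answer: 25200400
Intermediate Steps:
q = 4 (q = 4 + (-3 + 3)² = 4 + 0² = 4 + 0 = 4)
((-62 + 24)*(2 + q) + (X - 11)*(-24 - 58))² = ((-62 + 24)*(2 + 4) + (-53 - 11)*(-24 - 58))² = (-38*6 - 64*(-82))² = (-228 + 5248)² = 5020² = 25200400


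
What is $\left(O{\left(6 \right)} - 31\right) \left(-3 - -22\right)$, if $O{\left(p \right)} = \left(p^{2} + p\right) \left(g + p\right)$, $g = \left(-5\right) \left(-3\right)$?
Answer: $16169$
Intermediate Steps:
$g = 15$
$O{\left(p \right)} = \left(15 + p\right) \left(p + p^{2}\right)$ ($O{\left(p \right)} = \left(p^{2} + p\right) \left(15 + p\right) = \left(p + p^{2}\right) \left(15 + p\right) = \left(15 + p\right) \left(p + p^{2}\right)$)
$\left(O{\left(6 \right)} - 31\right) \left(-3 - -22\right) = \left(6 \left(15 + 6^{2} + 16 \cdot 6\right) - 31\right) \left(-3 - -22\right) = \left(6 \left(15 + 36 + 96\right) - 31\right) \left(-3 + 22\right) = \left(6 \cdot 147 - 31\right) 19 = \left(882 - 31\right) 19 = 851 \cdot 19 = 16169$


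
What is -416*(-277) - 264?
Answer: 114968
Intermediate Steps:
-416*(-277) - 264 = 115232 - 264 = 114968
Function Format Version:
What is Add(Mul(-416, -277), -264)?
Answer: 114968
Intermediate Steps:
Add(Mul(-416, -277), -264) = Add(115232, -264) = 114968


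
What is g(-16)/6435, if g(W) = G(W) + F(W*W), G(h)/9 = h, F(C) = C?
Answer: 112/6435 ≈ 0.017405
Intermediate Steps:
G(h) = 9*h
g(W) = W² + 9*W (g(W) = 9*W + W*W = 9*W + W² = W² + 9*W)
g(-16)/6435 = -16*(9 - 16)/6435 = -16*(-7)*(1/6435) = 112*(1/6435) = 112/6435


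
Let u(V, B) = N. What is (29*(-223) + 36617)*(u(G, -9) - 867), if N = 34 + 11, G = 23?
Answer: -24783300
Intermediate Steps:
N = 45
u(V, B) = 45
(29*(-223) + 36617)*(u(G, -9) - 867) = (29*(-223) + 36617)*(45 - 867) = (-6467 + 36617)*(-822) = 30150*(-822) = -24783300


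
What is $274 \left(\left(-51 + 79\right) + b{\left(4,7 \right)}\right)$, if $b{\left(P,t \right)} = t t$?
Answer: $21098$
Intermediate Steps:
$b{\left(P,t \right)} = t^{2}$
$274 \left(\left(-51 + 79\right) + b{\left(4,7 \right)}\right) = 274 \left(\left(-51 + 79\right) + 7^{2}\right) = 274 \left(28 + 49\right) = 274 \cdot 77 = 21098$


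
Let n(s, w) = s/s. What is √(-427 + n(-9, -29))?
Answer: I*√426 ≈ 20.64*I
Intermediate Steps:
n(s, w) = 1
√(-427 + n(-9, -29)) = √(-427 + 1) = √(-426) = I*√426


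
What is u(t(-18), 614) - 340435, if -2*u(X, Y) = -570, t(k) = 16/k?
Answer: -340150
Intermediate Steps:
u(X, Y) = 285 (u(X, Y) = -½*(-570) = 285)
u(t(-18), 614) - 340435 = 285 - 340435 = -340150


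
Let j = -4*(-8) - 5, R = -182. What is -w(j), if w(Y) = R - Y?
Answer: 209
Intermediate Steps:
j = 27 (j = 32 - 5 = 27)
w(Y) = -182 - Y
-w(j) = -(-182 - 1*27) = -(-182 - 27) = -1*(-209) = 209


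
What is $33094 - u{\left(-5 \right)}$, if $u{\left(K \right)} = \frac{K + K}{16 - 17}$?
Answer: $33084$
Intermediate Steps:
$u{\left(K \right)} = - 2 K$ ($u{\left(K \right)} = \frac{2 K}{-1} = 2 K \left(-1\right) = - 2 K$)
$33094 - u{\left(-5 \right)} = 33094 - \left(-2\right) \left(-5\right) = 33094 - 10 = 33084$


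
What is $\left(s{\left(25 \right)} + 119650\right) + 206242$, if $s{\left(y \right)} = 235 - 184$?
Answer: $325943$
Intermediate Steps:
$s{\left(y \right)} = 51$ ($s{\left(y \right)} = 235 - 184 = 51$)
$\left(s{\left(25 \right)} + 119650\right) + 206242 = \left(51 + 119650\right) + 206242 = 119701 + 206242 = 325943$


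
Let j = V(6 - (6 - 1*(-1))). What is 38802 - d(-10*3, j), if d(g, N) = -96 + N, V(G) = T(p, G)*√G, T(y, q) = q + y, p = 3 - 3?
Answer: 38898 + I ≈ 38898.0 + 1.0*I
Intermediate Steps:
p = 0
V(G) = G^(3/2) (V(G) = (G + 0)*√G = G*√G = G^(3/2))
j = -I (j = (6 - (6 - 1*(-1)))^(3/2) = (6 - (6 + 1))^(3/2) = (6 - 1*7)^(3/2) = (6 - 7)^(3/2) = (-1)^(3/2) = -I ≈ -1.0*I)
38802 - d(-10*3, j) = 38802 - (-96 - I) = 38802 + (96 + I) = 38898 + I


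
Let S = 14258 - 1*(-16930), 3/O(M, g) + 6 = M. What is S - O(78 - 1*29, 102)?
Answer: 1341081/43 ≈ 31188.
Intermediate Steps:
O(M, g) = 3/(-6 + M)
S = 31188 (S = 14258 + 16930 = 31188)
S - O(78 - 1*29, 102) = 31188 - 3/(-6 + (78 - 1*29)) = 31188 - 3/(-6 + (78 - 29)) = 31188 - 3/(-6 + 49) = 31188 - 3/43 = 1341081/43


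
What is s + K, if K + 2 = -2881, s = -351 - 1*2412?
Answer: -5646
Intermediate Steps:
s = -2763 (s = -351 - 2412 = -2763)
K = -2883 (K = -2 - 2881 = -2883)
s + K = -2763 - 2883 = -5646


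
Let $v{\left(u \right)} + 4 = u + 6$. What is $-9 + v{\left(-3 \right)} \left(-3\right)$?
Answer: $-6$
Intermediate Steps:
$v{\left(u \right)} = 2 + u$ ($v{\left(u \right)} = -4 + \left(u + 6\right) = -4 + \left(6 + u\right) = 2 + u$)
$-9 + v{\left(-3 \right)} \left(-3\right) = -9 + \left(2 - 3\right) \left(-3\right) = -9 - -3 = -9 + 3 = -6$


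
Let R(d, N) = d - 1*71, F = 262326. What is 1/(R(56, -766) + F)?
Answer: 1/262311 ≈ 3.8123e-6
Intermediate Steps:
R(d, N) = -71 + d (R(d, N) = d - 71 = -71 + d)
1/(R(56, -766) + F) = 1/((-71 + 56) + 262326) = 1/(-15 + 262326) = 1/262311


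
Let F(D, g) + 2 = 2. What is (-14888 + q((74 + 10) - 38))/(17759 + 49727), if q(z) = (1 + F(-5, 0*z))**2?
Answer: -14887/67486 ≈ -0.22059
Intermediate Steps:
F(D, g) = 0 (F(D, g) = -2 + 2 = 0)
q(z) = 1 (q(z) = (1 + 0)**2 = 1**2 = 1)
(-14888 + q((74 + 10) - 38))/(17759 + 49727) = (-14888 + 1)/(17759 + 49727) = -14887/67486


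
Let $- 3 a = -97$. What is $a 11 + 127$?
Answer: $\frac{1448}{3} \approx 482.67$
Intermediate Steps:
$a = \frac{97}{3}$ ($a = \left(- \frac{1}{3}\right) \left(-97\right) = \frac{97}{3} \approx 32.333$)
$a 11 + 127 = \frac{97}{3} \cdot 11 + 127 = \frac{1067}{3} + 127 = \frac{1448}{3}$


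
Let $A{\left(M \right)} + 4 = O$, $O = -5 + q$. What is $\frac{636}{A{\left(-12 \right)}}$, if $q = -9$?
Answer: $- \frac{106}{3} \approx -35.333$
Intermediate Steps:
$O = -14$ ($O = -5 - 9 = -14$)
$A{\left(M \right)} = -18$ ($A{\left(M \right)} = -4 - 14 = -18$)
$\frac{636}{A{\left(-12 \right)}} = \frac{636}{-18} = 636 \left(- \frac{1}{18}\right) = - \frac{106}{3}$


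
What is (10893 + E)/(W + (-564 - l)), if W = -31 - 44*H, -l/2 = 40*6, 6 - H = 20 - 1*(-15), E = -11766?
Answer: -97/129 ≈ -0.75194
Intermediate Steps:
H = -29 (H = 6 - (20 - 1*(-15)) = 6 - (20 + 15) = 6 - 1*35 = 6 - 35 = -29)
l = -480 (l = -80*6 = -2*240 = -480)
W = 1245 (W = -31 - 44*(-29) = -31 + 1276 = 1245)
(10893 + E)/(W + (-564 - l)) = (10893 - 11766)/(1245 + (-564 - 1*(-480))) = -873/(1245 + (-564 + 480)) = -873/(1245 - 84) = -873/1161 = -873*1/1161 = -97/129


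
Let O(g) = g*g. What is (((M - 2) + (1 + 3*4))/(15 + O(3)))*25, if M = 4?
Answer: 125/8 ≈ 15.625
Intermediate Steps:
O(g) = g**2
(((M - 2) + (1 + 3*4))/(15 + O(3)))*25 = (((4 - 2) + (1 + 3*4))/(15 + 3**2))*25 = ((2 + (1 + 12))/(15 + 9))*25 = ((2 + 13)/24)*25 = (15*(1/24))*25 = (5/8)*25 = 125/8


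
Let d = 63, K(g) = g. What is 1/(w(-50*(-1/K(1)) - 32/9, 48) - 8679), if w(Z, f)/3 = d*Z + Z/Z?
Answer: 1/102 ≈ 0.0098039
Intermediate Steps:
w(Z, f) = 3 + 189*Z (w(Z, f) = 3*(63*Z + Z/Z) = 3*(63*Z + 1) = 3*(1 + 63*Z) = 3 + 189*Z)
1/(w(-50*(-1/K(1)) - 32/9, 48) - 8679) = 1/((3 + 189*(-50/((-1*1)) - 32/9)) - 8679) = 1/((3 + 189*(-50/(-1) - 32*⅑)) - 8679) = 1/((3 + 189*(-50*(-1) - 32/9)) - 8679) = 1/((3 + 189*(50 - 32/9)) - 8679) = 1/((3 + 189*(418/9)) - 8679) = 1/((3 + 8778) - 8679) = 1/(8781 - 8679) = 1/102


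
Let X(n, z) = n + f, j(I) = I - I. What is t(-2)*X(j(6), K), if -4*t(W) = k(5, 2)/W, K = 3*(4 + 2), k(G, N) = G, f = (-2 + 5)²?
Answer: 45/8 ≈ 5.6250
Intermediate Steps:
f = 9 (f = 3² = 9)
j(I) = 0
K = 18 (K = 3*6 = 18)
X(n, z) = 9 + n (X(n, z) = n + 9 = 9 + n)
t(W) = -5/(4*W)
t(-2)*X(j(6), K) = (-5/4/(-2))*(9 + 0) = -5/4*(-½)*9 = (5/8)*9 = 45/8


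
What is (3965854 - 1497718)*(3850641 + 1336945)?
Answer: 12803667759696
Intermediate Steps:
(3965854 - 1497718)*(3850641 + 1336945) = 2468136*5187586 = 12803667759696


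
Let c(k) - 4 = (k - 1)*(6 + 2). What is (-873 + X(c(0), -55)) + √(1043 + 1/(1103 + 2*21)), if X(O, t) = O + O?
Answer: -881 + 2*√341850055/1145 ≈ -848.70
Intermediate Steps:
c(k) = -4 + 8*k (c(k) = 4 + (k - 1)*(6 + 2) = 4 + (-1 + k)*8 = 4 + (-8 + 8*k) = -4 + 8*k)
X(O, t) = 2*O
(-873 + X(c(0), -55)) + √(1043 + 1/(1103 + 2*21)) = (-873 + 2*(-4 + 8*0)) + √(1043 + 1/(1103 + 2*21)) = (-873 + 2*(-4 + 0)) + √(1043 + 1/(1103 + 42)) = (-873 + 2*(-4)) + √(1043 + 1/1145) = (-873 - 8) + √(1043 + 1/1145) = -881 + √(1194236/1145) = -881 + 2*√341850055/1145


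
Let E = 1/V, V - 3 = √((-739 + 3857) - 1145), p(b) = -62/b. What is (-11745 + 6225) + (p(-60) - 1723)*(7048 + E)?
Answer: -715403012671/58920 - 51659*√1973/58920 ≈ -1.2142e+7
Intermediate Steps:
V = 3 + √1973 (V = 3 + √((-739 + 3857) - 1145) = 3 + √(3118 - 1145) = 3 + √1973 ≈ 47.418)
E = 1/(3 + √1973) ≈ 0.021089
(-11745 + 6225) + (p(-60) - 1723)*(7048 + E) = (-11745 + 6225) + (-62/(-60) - 1723)*(7048 + (-3/1964 + √1973/1964)) = -5520 + (-62*(-1/60) - 1723)*(13842269/1964 + √1973/1964) = -5520 + (31/30 - 1723)*(13842269/1964 + √1973/1964) = -5520 - 51659*(13842269/1964 + √1973/1964)/30 = -5520 + (-715077774271/58920 - 51659*√1973/58920) = -715403012671/58920 - 51659*√1973/58920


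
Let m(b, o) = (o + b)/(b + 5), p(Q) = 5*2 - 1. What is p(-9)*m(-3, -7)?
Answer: -45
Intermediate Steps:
p(Q) = 9 (p(Q) = 10 - 1 = 9)
m(b, o) = (b + o)/(5 + b)
p(-9)*m(-3, -7) = 9*((-3 - 7)/(5 - 3)) = 9*(-10/2) = 9*((1/2)*(-10)) = 9*(-5) = -45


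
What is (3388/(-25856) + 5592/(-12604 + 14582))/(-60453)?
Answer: -17235661/386469741888 ≈ -4.4598e-5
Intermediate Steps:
(3388/(-25856) + 5592/(-12604 + 14582))/(-60453) = (3388*(-1/25856) + 5592/1978)*(-1/60453) = (-847/6464 + 5592*(1/1978))*(-1/60453) = (-847/6464 + 2796/989)*(-1/60453) = (17235661/6392896)*(-1/60453) = -17235661/386469741888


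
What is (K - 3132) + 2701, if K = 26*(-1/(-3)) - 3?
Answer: -1276/3 ≈ -425.33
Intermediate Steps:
K = 17/3 (K = 26*(-1*(-⅓)) - 3 = 26*(⅓) - 3 = 26/3 - 3 = 17/3 ≈ 5.6667)
(K - 3132) + 2701 = (17/3 - 3132) + 2701 = -9379/3 + 2701 = -1276/3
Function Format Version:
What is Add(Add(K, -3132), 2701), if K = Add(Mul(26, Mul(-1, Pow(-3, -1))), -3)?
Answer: Rational(-1276, 3) ≈ -425.33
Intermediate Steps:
K = Rational(17, 3) (K = Add(Mul(26, Mul(-1, Rational(-1, 3))), -3) = Add(Mul(26, Rational(1, 3)), -3) = Add(Rational(26, 3), -3) = Rational(17, 3) ≈ 5.6667)
Add(Add(K, -3132), 2701) = Add(Add(Rational(17, 3), -3132), 2701) = Add(Rational(-9379, 3), 2701) = Rational(-1276, 3)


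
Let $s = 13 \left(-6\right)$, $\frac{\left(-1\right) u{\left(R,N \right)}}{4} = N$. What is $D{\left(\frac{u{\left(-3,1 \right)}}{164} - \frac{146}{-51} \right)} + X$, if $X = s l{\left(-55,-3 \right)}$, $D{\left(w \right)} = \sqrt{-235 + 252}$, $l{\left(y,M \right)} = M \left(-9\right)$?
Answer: $-2106 + \sqrt{17} \approx -2101.9$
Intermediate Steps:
$l{\left(y,M \right)} = - 9 M$
$u{\left(R,N \right)} = - 4 N$
$s = -78$
$D{\left(w \right)} = \sqrt{17}$
$X = -2106$ ($X = - 78 \left(\left(-9\right) \left(-3\right)\right) = \left(-78\right) 27 = -2106$)
$D{\left(\frac{u{\left(-3,1 \right)}}{164} - \frac{146}{-51} \right)} + X = \sqrt{17} - 2106 = -2106 + \sqrt{17}$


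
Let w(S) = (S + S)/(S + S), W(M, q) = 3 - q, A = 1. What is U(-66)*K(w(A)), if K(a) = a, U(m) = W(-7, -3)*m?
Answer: -396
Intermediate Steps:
U(m) = 6*m (U(m) = (3 - 1*(-3))*m = (3 + 3)*m = 6*m)
w(S) = 1 (w(S) = (2*S)/((2*S)) = (2*S)*(1/(2*S)) = 1)
U(-66)*K(w(A)) = (6*(-66))*1 = -396*1 = -396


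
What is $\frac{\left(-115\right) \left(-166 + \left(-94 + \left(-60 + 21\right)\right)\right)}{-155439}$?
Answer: $- \frac{34385}{155439} \approx -0.22121$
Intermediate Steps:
$\frac{\left(-115\right) \left(-166 + \left(-94 + \left(-60 + 21\right)\right)\right)}{-155439} = - 115 \left(-166 - 133\right) \left(- \frac{1}{155439}\right) = \left(-115\right) \left(-299\right) \left(- \frac{1}{155439}\right) = 34385 \left(- \frac{1}{155439}\right) = - \frac{34385}{155439}$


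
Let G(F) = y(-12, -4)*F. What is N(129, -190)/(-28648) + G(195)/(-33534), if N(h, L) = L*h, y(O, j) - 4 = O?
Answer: 72217435/80056836 ≈ 0.90208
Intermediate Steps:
y(O, j) = 4 + O
G(F) = -8*F (G(F) = (4 - 12)*F = -8*F)
N(129, -190)/(-28648) + G(195)/(-33534) = -190*129/(-28648) - 8*195/(-33534) = -24510*(-1/28648) - 1560*(-1/33534) = 12255/14324 + 260/5589 = 72217435/80056836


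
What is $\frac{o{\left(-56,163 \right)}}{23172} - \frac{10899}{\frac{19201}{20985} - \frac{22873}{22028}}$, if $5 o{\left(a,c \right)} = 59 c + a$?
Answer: $\frac{194573355729393199}{2202509297740} \approx 88342.0$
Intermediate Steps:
$o{\left(a,c \right)} = \frac{a}{5} + \frac{59 c}{5}$ ($o{\left(a,c \right)} = \frac{59 c + a}{5} = \frac{a + 59 c}{5} = \frac{a}{5} + \frac{59 c}{5}$)
$\frac{o{\left(-56,163 \right)}}{23172} - \frac{10899}{\frac{19201}{20985} - \frac{22873}{22028}} = \frac{\frac{1}{5} \left(-56\right) + \frac{59}{5} \cdot 163}{23172} - \frac{10899}{\frac{19201}{20985} - \frac{22873}{22028}} = \left(- \frac{56}{5} + \frac{9617}{5}\right) \frac{1}{23172} - \frac{10899}{19201 \cdot \frac{1}{20985} - \frac{22873}{22028}} = \frac{9561}{5} \cdot \frac{1}{23172} - \frac{10899}{\frac{19201}{20985} - \frac{22873}{22028}} = \frac{3187}{38620} - \frac{10899}{- \frac{57030277}{462257580}} = \frac{3187}{38620} - - \frac{5038145364420}{57030277} = \frac{3187}{38620} + \frac{5038145364420}{57030277} = \frac{194573355729393199}{2202509297740}$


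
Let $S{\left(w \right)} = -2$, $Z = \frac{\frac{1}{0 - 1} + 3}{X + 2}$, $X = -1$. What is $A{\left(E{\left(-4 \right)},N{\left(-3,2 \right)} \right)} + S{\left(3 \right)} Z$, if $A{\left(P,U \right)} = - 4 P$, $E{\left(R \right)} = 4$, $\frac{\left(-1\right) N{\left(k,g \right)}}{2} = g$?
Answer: $-20$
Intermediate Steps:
$N{\left(k,g \right)} = - 2 g$
$Z = 2$ ($Z = \frac{\frac{1}{0 - 1} + 3}{-1 + 2} = \frac{\frac{1}{-1} + 3}{1} = \left(-1 + 3\right) 1 = 2 \cdot 1 = 2$)
$A{\left(E{\left(-4 \right)},N{\left(-3,2 \right)} \right)} + S{\left(3 \right)} Z = \left(-4\right) 4 - 4 = -16 - 4 = -20$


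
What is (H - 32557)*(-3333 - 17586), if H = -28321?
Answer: 1273506882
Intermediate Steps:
(H - 32557)*(-3333 - 17586) = (-28321 - 32557)*(-3333 - 17586) = -60878*(-20919) = 1273506882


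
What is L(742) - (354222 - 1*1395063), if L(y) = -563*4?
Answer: 1038589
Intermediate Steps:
L(y) = -2252
L(742) - (354222 - 1*1395063) = -2252 - (354222 - 1*1395063) = -2252 - (354222 - 1395063) = -2252 - 1*(-1040841) = -2252 + 1040841 = 1038589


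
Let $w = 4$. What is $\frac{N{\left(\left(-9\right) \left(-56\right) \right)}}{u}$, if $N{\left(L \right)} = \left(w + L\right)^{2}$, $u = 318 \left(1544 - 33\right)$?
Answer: $\frac{129032}{240249} \approx 0.53708$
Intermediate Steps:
$u = 480498$ ($u = 318 \left(1544 - 33\right) = 318 \cdot 1511 = 480498$)
$N{\left(L \right)} = \left(4 + L\right)^{2}$
$\frac{N{\left(\left(-9\right) \left(-56\right) \right)}}{u} = \frac{\left(4 - -504\right)^{2}}{480498} = \left(4 + 504\right)^{2} \cdot \frac{1}{480498} = 508^{2} \cdot \frac{1}{480498} = 258064 \cdot \frac{1}{480498} = \frac{129032}{240249}$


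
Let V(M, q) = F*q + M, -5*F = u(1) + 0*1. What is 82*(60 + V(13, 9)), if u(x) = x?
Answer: 29192/5 ≈ 5838.4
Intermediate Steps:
F = -⅕ (F = -(1 + 0*1)/5 = -(1 + 0)/5 = -⅕*1 = -⅕ ≈ -0.20000)
V(M, q) = M - q/5 (V(M, q) = -q/5 + M = M - q/5)
82*(60 + V(13, 9)) = 82*(60 + (13 - ⅕*9)) = 82*(60 + (13 - 9/5)) = 82*(60 + 56/5) = 82*(356/5) = 29192/5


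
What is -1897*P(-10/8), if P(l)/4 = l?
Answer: 9485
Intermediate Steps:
P(l) = 4*l
-1897*P(-10/8) = -7588*(-10/8) = -7588*(-10*⅛) = -7588*(-5)/4 = -1897*(-5) = 9485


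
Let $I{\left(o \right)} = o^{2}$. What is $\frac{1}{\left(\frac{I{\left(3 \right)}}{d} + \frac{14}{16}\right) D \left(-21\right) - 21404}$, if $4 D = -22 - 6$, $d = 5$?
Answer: $- \frac{40}{840431} \approx -4.7595 \cdot 10^{-5}$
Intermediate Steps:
$D = -7$ ($D = \frac{-22 - 6}{4} = \frac{1}{4} \left(-28\right) = -7$)
$\frac{1}{\left(\frac{I{\left(3 \right)}}{d} + \frac{14}{16}\right) D \left(-21\right) - 21404} = \frac{1}{\left(\frac{3^{2}}{5} + \frac{14}{16}\right) \left(-7\right) \left(-21\right) - 21404} = \frac{1}{\left(9 \cdot \frac{1}{5} + 14 \cdot \frac{1}{16}\right) \left(-7\right) \left(-21\right) - 21404} = \frac{1}{\left(\frac{9}{5} + \frac{7}{8}\right) \left(-7\right) \left(-21\right) - 21404} = \frac{1}{\frac{107}{40} \left(-7\right) \left(-21\right) - 21404} = \frac{1}{\left(- \frac{749}{40}\right) \left(-21\right) - 21404} = \frac{1}{\frac{15729}{40} - 21404} = \frac{1}{- \frac{840431}{40}} = - \frac{40}{840431}$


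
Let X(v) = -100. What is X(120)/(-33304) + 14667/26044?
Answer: 61384271/108421172 ≈ 0.56616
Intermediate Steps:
X(120)/(-33304) + 14667/26044 = -100/(-33304) + 14667/26044 = -100*(-1/33304) + 14667*(1/26044) = 25/8326 + 14667/26044 = 61384271/108421172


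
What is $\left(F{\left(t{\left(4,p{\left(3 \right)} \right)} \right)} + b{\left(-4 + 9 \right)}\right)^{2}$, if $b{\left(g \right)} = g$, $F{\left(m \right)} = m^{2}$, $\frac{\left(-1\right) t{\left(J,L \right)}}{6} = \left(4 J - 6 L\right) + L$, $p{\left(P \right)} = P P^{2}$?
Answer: $259897059601$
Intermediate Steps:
$p{\left(P \right)} = P^{3}$
$t{\left(J,L \right)} = - 24 J + 30 L$ ($t{\left(J,L \right)} = - 6 \left(\left(4 J - 6 L\right) + L\right) = - 6 \left(\left(- 6 L + 4 J\right) + L\right) = - 6 \left(- 5 L + 4 J\right) = - 24 J + 30 L$)
$\left(F{\left(t{\left(4,p{\left(3 \right)} \right)} \right)} + b{\left(-4 + 9 \right)}\right)^{2} = \left(\left(\left(-24\right) 4 + 30 \cdot 3^{3}\right)^{2} + \left(-4 + 9\right)\right)^{2} = \left(\left(-96 + 30 \cdot 27\right)^{2} + 5\right)^{2} = \left(\left(-96 + 810\right)^{2} + 5\right)^{2} = \left(714^{2} + 5\right)^{2} = \left(509796 + 5\right)^{2} = 509801^{2} = 259897059601$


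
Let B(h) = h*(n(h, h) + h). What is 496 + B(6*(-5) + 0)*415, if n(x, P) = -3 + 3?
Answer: 373996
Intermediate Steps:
n(x, P) = 0
B(h) = h² (B(h) = h*(0 + h) = h*h = h²)
496 + B(6*(-5) + 0)*415 = 496 + (6*(-5) + 0)²*415 = 496 + (-30 + 0)²*415 = 496 + (-30)²*415 = 496 + 900*415 = 496 + 373500 = 373996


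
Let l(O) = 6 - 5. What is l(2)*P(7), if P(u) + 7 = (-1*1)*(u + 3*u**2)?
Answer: -161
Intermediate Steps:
P(u) = -7 - u - 3*u**2 (P(u) = -7 + (-1*1)*(u + 3*u**2) = -7 - (u + 3*u**2) = -7 + (-u - 3*u**2) = -7 - u - 3*u**2)
l(O) = 1
l(2)*P(7) = 1*(-7 - 1*7 - 3*7**2) = 1*(-7 - 7 - 3*49) = 1*(-7 - 7 - 147) = 1*(-161) = -161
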